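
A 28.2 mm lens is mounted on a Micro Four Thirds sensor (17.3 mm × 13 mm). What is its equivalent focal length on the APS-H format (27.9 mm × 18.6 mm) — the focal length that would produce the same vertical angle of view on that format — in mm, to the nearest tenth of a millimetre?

40.3 mm

Equal angle of view means equal height/f ratio, so f₂ = f₁ · (height₂/height₁) = 28.2 × 18.6/13.
f₂ = 28.2 × 1.43077 ≈ 40.348 mm.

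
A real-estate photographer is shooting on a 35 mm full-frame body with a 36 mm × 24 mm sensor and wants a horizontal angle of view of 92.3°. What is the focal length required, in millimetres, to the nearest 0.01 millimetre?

17.29 mm

From α = 2·arctan(w/2f) we get f = w / (2·tan(α/2)).
With w = 36 mm and α/2 = 46.15°, tan(α/2) ≈ 1.04097, so f ≈ 36 / 2.08194 ≈ 17.2916 mm.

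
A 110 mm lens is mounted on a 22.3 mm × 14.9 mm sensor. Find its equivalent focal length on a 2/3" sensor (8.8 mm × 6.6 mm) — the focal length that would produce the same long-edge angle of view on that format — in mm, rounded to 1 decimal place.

43.4 mm

Equal angle of view means equal width/f ratio, so f₂ = f₁ · (width₂/width₁) = 110 × 8.8/22.3.
f₂ = 110 × 0.39462 ≈ 43.408 mm.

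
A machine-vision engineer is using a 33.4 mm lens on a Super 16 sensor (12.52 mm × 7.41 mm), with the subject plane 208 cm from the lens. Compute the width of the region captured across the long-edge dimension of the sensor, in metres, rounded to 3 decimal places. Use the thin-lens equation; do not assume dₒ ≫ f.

dₒ: 208 cm = 2080 mm.
Similar triangles through the lens centre give W/dₒ = w/dᵢ; with 1/f = 1/dₒ + 1/dᵢ this gives W = w·(dₒ − f)/f.
W = 12.52 mm × (2080 − 33.4) / 33.4 = 12.52 × 61.2754 ≈ 767.169 mm = 0.767169 m.

0.767 m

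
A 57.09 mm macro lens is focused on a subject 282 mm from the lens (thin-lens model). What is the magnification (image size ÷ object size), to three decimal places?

0.254×

Thin lens: 1/f = 1/dₒ + 1/dᵢ → 1/dᵢ = 1/57.09 − 1/282 = 0.0139701 mm⁻¹, so dᵢ ≈ 71.5814 mm.
Magnification m = dᵢ/dₒ = 71.5814/282 ≈ 0.25383.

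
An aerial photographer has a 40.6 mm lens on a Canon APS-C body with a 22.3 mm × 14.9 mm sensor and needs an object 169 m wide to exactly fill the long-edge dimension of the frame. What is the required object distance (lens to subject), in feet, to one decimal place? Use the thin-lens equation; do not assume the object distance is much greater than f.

W: 169 m = 169000 mm.
Magnification m = w/W = dᵢ/dₒ; combined with 1/f = 1/dₒ + 1/dᵢ this gives dₒ = f·(1 + W/w).
dₒ = 40.6 mm × (1 + 169000/22.3) = 40.6 × 7579.4753 ≈ 307726.699 mm = 307726.699/304.8 ft = 1009.6 ft.

1009.6 ft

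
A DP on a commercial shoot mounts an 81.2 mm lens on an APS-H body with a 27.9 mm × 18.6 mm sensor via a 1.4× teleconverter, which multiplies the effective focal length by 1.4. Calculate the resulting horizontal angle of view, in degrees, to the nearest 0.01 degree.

Effective focal length f = 81.2 × 1.4 = 113.68 mm.
α = 2·arctan(27.9 / (2 × 113.68)) = 2·arctan(0.12271) ≈ 13.9919°.

13.99°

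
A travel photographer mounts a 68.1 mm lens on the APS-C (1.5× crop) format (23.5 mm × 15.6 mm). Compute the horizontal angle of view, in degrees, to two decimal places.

Angle of view α = 2·arctan(w/2f) with w = 23.5 mm and f = 68.1 mm.
w/2f = 0.17254; arctan(0.17254) ≈ 9.7895°, so α ≈ 19.5789°.

19.58°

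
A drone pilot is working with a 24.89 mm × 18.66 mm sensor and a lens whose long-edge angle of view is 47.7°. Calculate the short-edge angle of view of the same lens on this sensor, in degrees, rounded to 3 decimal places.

36.674°

From the long-edge AOV: f = 24.89 / (2·tan(23.85°)) = 24.89 / 0.88419 ≈ 28.1500 mm.
Short-edge AOV = 2·arctan(18.66 / (2 × 28.1500)) = 2·arctan(0.33144) ≈ 36.6743°.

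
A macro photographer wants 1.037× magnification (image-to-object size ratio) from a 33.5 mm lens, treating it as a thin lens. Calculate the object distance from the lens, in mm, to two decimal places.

65.80 mm

With m = dᵢ/dₒ and 1/f = 1/dₒ + 1/dᵢ, substituting dᵢ = m·dₒ gives 1/f = (1 + 1/m)/dₒ, hence dₒ = f·(1 + 1/m).
dₒ = 33.5 × (1 + 1/1.037) = 33.5 × 1.96432 ≈ 65.805 mm.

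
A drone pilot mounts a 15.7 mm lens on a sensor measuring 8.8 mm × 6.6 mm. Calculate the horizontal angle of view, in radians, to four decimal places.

0.5465 rad

Angle of view α = 2·arctan(w/2f) with w = 8.8 mm and f = 15.7 mm.
w/2f = 0.28025; arctan(0.28025) ≈ 0.2732 rad, so α ≈ 0.5465 rad.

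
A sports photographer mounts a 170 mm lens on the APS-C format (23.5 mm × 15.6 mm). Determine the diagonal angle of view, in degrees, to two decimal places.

Sensor diagonal = √(23.5² + 15.6²) = √795.6100 ≈ 28.2066 mm.
Angle of view α = 2·arctan(d/2f) with d = 28.2066 mm and f = 170 mm.
d/2f = 0.08296; arctan(0.08296) ≈ 4.7424°, so α ≈ 9.4848°.

9.48°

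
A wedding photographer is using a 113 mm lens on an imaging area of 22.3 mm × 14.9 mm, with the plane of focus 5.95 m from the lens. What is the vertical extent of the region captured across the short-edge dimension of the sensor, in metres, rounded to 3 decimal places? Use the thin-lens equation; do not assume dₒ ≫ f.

0.770 m

dₒ: 5.95 m = 5950 mm.
Similar triangles through the lens centre give W/dₒ = h/dᵢ; with 1/f = 1/dₒ + 1/dᵢ this gives W = h·(dₒ − f)/f.
W = 14.9 mm × (5950 − 113) / 113 = 14.9 × 51.6549 ≈ 769.658 mm = 0.769658 m.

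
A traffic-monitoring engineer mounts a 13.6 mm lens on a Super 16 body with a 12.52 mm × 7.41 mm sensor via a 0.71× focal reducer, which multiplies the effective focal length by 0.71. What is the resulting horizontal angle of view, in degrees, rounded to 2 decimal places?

Effective focal length f = 13.6 × 0.71 = 9.656 mm.
α = 2·arctan(12.52 / (2 × 9.656)) = 2·arctan(0.64830) ≈ 65.9108°.

65.91°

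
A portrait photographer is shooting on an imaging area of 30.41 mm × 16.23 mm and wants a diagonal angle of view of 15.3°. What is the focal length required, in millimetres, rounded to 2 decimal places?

128.32 mm

Sensor diagonal = √(30.41² + 16.23²) = √1188.1810 ≈ 34.4700 mm.
From α = 2·arctan(d/2f) we get f = d / (2·tan(α/2)).
With d = 34.4700 mm and α/2 = 7.65°, tan(α/2) ≈ 0.13432, so f ≈ 34.4700 / 0.26863 ≈ 128.3161 mm.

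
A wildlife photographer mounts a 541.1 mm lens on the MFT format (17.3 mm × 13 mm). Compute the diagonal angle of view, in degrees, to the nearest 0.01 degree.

Sensor diagonal = √(17.3² + 13²) = √468.2900 ≈ 21.6400 mm.
Angle of view α = 2·arctan(d/2f) with d = 21.6400 mm and f = 541.1 mm.
d/2f = 0.02000; arctan(0.02000) ≈ 1.1456°, so α ≈ 2.2911°.

2.29°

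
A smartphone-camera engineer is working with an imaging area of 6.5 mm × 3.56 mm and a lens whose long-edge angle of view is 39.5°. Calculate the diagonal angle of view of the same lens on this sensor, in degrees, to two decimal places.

44.52°

From the long-edge AOV: f = 6.5 / (2·tan(19.75°)) = 6.5 / 0.71807 ≈ 9.0520 mm.
Sensor diagonal = √(6.5² + 3.56²) = √54.9236 ≈ 7.4110 mm.
Diagonal AOV = 2·arctan(7.4110 / (2 × 9.0520)) = 2·arctan(0.40936) ≈ 44.5244°.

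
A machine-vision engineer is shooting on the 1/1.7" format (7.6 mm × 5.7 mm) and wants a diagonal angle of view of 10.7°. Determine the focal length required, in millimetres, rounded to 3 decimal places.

Sensor diagonal = √(7.6² + 5.7²) = √90.2500 ≈ 9.5000 mm.
From α = 2·arctan(d/2f) we get f = d / (2·tan(α/2)).
With d = 9.5000 mm and α/2 = 5.35°, tan(α/2) ≈ 0.09365, so f ≈ 9.5000 / 0.18729 ≈ 50.7222 mm.

50.722 mm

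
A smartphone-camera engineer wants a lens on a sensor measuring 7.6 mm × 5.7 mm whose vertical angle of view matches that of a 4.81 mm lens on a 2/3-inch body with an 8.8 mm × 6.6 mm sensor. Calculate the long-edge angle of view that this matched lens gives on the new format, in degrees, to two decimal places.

Equal vertical AOV ⇒ f₂ = f₁ · 5.7/6.6 = 4.81 × 0.86364 ≈ 4.1541 mm.
Long-edge AOV on the new format = 2·arctan(7.6 / (2 × 4.1541)) = 2·arctan(0.91476) ≈ 84.9021°.

84.90°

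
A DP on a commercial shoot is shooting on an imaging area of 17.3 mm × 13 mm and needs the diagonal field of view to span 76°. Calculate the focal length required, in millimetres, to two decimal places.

Sensor diagonal = √(17.3² + 13²) = √468.2900 ≈ 21.6400 mm.
From α = 2·arctan(d/2f) we get f = d / (2·tan(α/2)).
With d = 21.6400 mm and α/2 = 38°, tan(α/2) ≈ 0.78129, so f ≈ 21.6400 / 1.56257 ≈ 13.8490 mm.

13.85 mm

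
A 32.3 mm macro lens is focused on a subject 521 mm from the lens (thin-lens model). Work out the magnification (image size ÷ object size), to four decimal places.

0.0661×

Thin lens: 1/f = 1/dₒ + 1/dᵢ → 1/dᵢ = 1/32.3 − 1/521 = 0.0290404 mm⁻¹, so dᵢ ≈ 34.4348 mm.
Magnification m = dᵢ/dₒ = 34.4348/521 ≈ 0.06609.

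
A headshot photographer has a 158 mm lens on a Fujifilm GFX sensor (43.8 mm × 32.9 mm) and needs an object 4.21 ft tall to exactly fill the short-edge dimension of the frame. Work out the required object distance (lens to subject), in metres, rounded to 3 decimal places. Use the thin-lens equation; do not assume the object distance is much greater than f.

6.321 m

W: 4.21 ft × 304.8 mm/ft = 1283.21 mm.
Magnification m = h/W = dᵢ/dₒ; combined with 1/f = 1/dₒ + 1/dᵢ this gives dₒ = f·(1 + W/h).
dₒ = 158 mm × (1 + 1283.21/32.9) = 158 × 40.0033 ≈ 6320.518 mm = 6.32052 m.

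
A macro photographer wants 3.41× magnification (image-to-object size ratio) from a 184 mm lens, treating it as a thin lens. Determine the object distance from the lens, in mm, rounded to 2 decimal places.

With m = dᵢ/dₒ and 1/f = 1/dₒ + 1/dᵢ, substituting dᵢ = m·dₒ gives 1/f = (1 + 1/m)/dₒ, hence dₒ = f·(1 + 1/m).
dₒ = 184 × (1 + 1/3.41) = 184 × 1.29326 ≈ 237.959 mm.

237.96 mm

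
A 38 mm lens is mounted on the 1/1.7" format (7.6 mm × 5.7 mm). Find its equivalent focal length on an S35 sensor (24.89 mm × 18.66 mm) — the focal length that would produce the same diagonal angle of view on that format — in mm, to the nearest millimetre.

124 mm

Sensor diagonal = √(7.6² + 5.7²) = √90.2500 ≈ 9.5000 mm.
Sensor diagonal = √(24.89² + 18.66²) = √967.7077 ≈ 31.1080 mm.
Equal angle of view means equal diagonal/f ratio, so f₂ = f₁ · (diagonal₂/diagonal₁) = 38 × 31.1080/9.5000.
f₂ = 38 × 3.27453 ≈ 124.432 mm.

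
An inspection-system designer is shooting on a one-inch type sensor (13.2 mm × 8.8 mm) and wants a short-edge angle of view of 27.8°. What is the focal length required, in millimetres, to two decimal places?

17.78 mm

From α = 2·arctan(h/2f) we get f = h / (2·tan(α/2)).
With h = 8.8 mm and α/2 = 13.9°, tan(α/2) ≈ 0.24747, so f ≈ 8.8 / 0.49495 ≈ 17.7796 mm.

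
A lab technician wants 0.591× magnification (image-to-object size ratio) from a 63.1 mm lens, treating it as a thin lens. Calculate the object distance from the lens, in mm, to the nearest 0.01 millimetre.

With m = dᵢ/dₒ and 1/f = 1/dₒ + 1/dᵢ, substituting dᵢ = m·dₒ gives 1/f = (1 + 1/m)/dₒ, hence dₒ = f·(1 + 1/m).
dₒ = 63.1 × (1 + 1/0.591) = 63.1 × 2.69205 ≈ 169.868 mm.

169.87 mm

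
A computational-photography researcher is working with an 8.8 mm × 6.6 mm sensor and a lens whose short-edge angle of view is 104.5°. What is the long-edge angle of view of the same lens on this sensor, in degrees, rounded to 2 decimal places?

119.71°

From the short-edge AOV: f = 6.6 / (2·tan(52.25°)) = 6.6 / 2.58304 ≈ 2.5551 mm.
Long-edge AOV = 2·arctan(8.8 / (2 × 2.5551)) = 2·arctan(1.72202) ≈ 119.7115°.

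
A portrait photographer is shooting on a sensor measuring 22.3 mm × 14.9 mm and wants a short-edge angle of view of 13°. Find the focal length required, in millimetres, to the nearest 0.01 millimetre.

65.39 mm

From α = 2·arctan(h/2f) we get f = h / (2·tan(α/2)).
With h = 14.9 mm and α/2 = 6.5°, tan(α/2) ≈ 0.11394, so f ≈ 14.9 / 0.22787 ≈ 65.3878 mm.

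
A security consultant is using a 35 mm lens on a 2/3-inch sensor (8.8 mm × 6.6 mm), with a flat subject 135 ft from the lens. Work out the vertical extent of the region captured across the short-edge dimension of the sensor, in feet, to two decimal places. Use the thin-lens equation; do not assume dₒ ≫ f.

dₒ: 135 ft × 304.8 mm/ft = 41148.00 mm.
Similar triangles through the lens centre give W/dₒ = h/dᵢ; with 1/f = 1/dₒ + 1/dᵢ this gives W = h·(dₒ − f)/f.
W = 6.6 mm × (41148 − 35) / 35 = 6.6 × 1174.6571 ≈ 7752.737 mm = 7752.737/304.8 ft = 25.4355 ft.

25.44 ft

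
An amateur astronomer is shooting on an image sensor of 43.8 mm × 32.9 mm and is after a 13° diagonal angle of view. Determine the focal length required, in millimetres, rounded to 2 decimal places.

Sensor diagonal = √(43.8² + 32.9²) = √3000.8500 ≈ 54.7800 mm.
From α = 2·arctan(d/2f) we get f = d / (2·tan(α/2)).
With d = 54.7800 mm and α/2 = 6.5°, tan(α/2) ≈ 0.11394, so f ≈ 54.7800 / 0.22787 ≈ 240.3990 mm.

240.40 mm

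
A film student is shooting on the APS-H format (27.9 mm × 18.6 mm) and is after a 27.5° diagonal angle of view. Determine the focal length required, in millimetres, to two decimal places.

68.52 mm

Sensor diagonal = √(27.9² + 18.6²) = √1124.3700 ≈ 33.5316 mm.
From α = 2·arctan(d/2f) we get f = d / (2·tan(α/2)).
With d = 33.5316 mm and α/2 = 13.75°, tan(α/2) ≈ 0.24470, so f ≈ 33.5316 / 0.48940 ≈ 68.5162 mm.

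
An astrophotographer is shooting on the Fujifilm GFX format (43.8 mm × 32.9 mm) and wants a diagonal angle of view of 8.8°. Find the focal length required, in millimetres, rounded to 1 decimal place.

Sensor diagonal = √(43.8² + 32.9²) = √3000.8500 ≈ 54.7800 mm.
From α = 2·arctan(d/2f) we get f = d / (2·tan(α/2)).
With d = 54.7800 mm and α/2 = 4.4°, tan(α/2) ≈ 0.07695, so f ≈ 54.7800 / 0.15389 ≈ 355.9649 mm.

356.0 mm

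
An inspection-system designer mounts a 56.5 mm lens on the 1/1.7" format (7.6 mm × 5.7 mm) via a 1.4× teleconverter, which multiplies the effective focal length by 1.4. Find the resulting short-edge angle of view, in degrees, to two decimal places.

4.13°

Effective focal length f = 56.5 × 1.4 = 79.1 mm.
α = 2·arctan(5.7 / (2 × 79.1)) = 2·arctan(0.03603) ≈ 4.1270°.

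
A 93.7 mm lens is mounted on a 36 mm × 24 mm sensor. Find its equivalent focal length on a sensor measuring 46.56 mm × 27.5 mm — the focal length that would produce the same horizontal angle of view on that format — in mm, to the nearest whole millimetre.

121 mm

Equal angle of view means equal width/f ratio, so f₂ = f₁ · (width₂/width₁) = 93.7 × 46.56/36.
f₂ = 93.7 × 1.29333 ≈ 121.185 mm.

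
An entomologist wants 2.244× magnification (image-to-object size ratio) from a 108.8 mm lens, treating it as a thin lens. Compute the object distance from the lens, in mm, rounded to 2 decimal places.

With m = dᵢ/dₒ and 1/f = 1/dₒ + 1/dᵢ, substituting dᵢ = m·dₒ gives 1/f = (1 + 1/m)/dₒ, hence dₒ = f·(1 + 1/m).
dₒ = 108.8 × (1 + 1/2.244) = 108.8 × 1.44563 ≈ 157.285 mm.

157.28 mm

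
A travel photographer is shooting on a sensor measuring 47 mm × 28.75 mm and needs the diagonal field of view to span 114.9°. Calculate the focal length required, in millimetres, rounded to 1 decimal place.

17.6 mm

Sensor diagonal = √(47² + 28.75²) = √3035.5625 ≈ 55.0959 mm.
From α = 2·arctan(d/2f) we get f = d / (2·tan(α/2)).
With d = 55.0959 mm and α/2 = 57.45°, tan(α/2) ≈ 1.56667, so f ≈ 55.0959 / 3.13333 ≈ 17.5838 mm.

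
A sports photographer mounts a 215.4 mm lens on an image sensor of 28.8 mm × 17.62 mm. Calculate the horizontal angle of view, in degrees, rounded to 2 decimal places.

Angle of view α = 2·arctan(w/2f) with w = 28.8 mm and f = 215.4 mm.
w/2f = 0.06685; arctan(0.06685) ≈ 3.8247°, so α ≈ 7.6493°.

7.65°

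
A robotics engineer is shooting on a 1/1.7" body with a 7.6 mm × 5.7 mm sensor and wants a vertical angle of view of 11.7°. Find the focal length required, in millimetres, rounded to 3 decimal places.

27.816 mm

From α = 2·arctan(h/2f) we get f = h / (2·tan(α/2)).
With h = 5.7 mm and α/2 = 5.85°, tan(α/2) ≈ 0.10246, so f ≈ 5.7 / 0.20492 ≈ 27.8163 mm.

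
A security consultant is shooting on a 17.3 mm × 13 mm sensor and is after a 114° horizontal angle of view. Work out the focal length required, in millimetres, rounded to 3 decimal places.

5.617 mm

From α = 2·arctan(w/2f) we get f = w / (2·tan(α/2)).
With w = 17.3 mm and α/2 = 57°, tan(α/2) ≈ 1.53986, so f ≈ 17.3 / 3.07973 ≈ 5.6174 mm.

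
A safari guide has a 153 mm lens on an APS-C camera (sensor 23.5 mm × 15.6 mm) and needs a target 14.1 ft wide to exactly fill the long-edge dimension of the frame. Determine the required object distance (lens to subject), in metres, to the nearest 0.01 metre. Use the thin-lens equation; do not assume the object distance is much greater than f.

W: 14.1 ft × 304.8 mm/ft = 4297.68 mm.
Magnification m = w/W = dᵢ/dₒ; combined with 1/f = 1/dₒ + 1/dᵢ this gives dₒ = f·(1 + W/w).
dₒ = 153 mm × (1 + 4297.68/23.5) = 153 × 183.8800 ≈ 28133.639 mm = 28.1336 m.

28.13 m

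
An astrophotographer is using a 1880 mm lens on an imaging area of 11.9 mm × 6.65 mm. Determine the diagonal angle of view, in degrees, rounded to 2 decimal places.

Sensor diagonal = √(11.9² + 6.65²) = √185.8325 ≈ 13.6320 mm.
Angle of view α = 2·arctan(d/2f) with d = 13.6320 mm and f = 1880 mm.
d/2f = 0.00363; arctan(0.00363) ≈ 0.2077°, so α ≈ 0.4155°.

0.42°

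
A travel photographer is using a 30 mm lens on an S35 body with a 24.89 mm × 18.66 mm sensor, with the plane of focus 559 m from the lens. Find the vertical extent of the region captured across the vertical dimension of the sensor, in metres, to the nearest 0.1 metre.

dₒ: 559 m = 559000 mm.
Similar triangles through the lens centre give W/dₒ = h/dᵢ; with 1/f = 1/dₒ + 1/dᵢ this gives W = h·(dₒ − f)/f.
W = 18.66 mm × (559000 − 30) / 30 = 18.66 × 18632.3333 ≈ 347679.340 mm = 347.679 m.

347.7 m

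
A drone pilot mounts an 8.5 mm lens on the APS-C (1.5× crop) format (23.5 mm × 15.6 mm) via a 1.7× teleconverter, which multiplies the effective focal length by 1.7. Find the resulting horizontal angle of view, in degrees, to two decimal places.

78.23°

Effective focal length f = 8.5 × 1.7 = 14.45 mm.
α = 2·arctan(23.5 / (2 × 14.45)) = 2·arctan(0.81315) ≈ 78.2325°.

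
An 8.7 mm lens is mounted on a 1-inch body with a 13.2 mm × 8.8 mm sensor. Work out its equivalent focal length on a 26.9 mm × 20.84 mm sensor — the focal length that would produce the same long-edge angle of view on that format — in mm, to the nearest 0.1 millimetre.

Equal angle of view means equal width/f ratio, so f₂ = f₁ · (width₂/width₁) = 8.7 × 26.9/13.2.
f₂ = 8.7 × 2.03788 ≈ 17.730 mm.

17.7 mm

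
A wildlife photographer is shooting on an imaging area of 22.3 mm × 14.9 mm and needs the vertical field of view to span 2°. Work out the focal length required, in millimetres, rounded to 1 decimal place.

From α = 2·arctan(h/2f) we get f = h / (2·tan(α/2)).
With h = 14.9 mm and α/2 = 1°, tan(α/2) ≈ 0.01746, so f ≈ 14.9 / 0.03491 ≈ 426.8102 mm.

426.8 mm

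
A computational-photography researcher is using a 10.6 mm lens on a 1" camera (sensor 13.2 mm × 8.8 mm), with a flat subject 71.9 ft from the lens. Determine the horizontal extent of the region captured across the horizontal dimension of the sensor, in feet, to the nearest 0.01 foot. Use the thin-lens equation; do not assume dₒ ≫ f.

dₒ: 71.9 ft × 304.8 mm/ft = 21915.12 mm.
Similar triangles through the lens centre give W/dₒ = w/dᵢ; with 1/f = 1/dₒ + 1/dᵢ this gives W = w·(dₒ − f)/f.
W = 13.2 mm × (21915.1 − 10.6) / 10.6 = 13.2 × 2066.4641 ≈ 27277.326 mm = 27277.326/304.8 ft = 89.4925 ft.

89.49 ft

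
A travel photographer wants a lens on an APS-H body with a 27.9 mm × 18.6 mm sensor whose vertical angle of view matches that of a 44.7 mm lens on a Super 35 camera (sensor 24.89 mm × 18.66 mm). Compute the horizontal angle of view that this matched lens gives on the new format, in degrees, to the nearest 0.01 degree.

Equal vertical AOV ⇒ f₂ = f₁ · 18.6/18.66 = 44.7 × 0.99678 ≈ 44.5563 mm.
Horizontal AOV on the new format = 2·arctan(27.9 / (2 × 44.5563)) = 2·arctan(0.31309) ≈ 34.7693°.

34.77°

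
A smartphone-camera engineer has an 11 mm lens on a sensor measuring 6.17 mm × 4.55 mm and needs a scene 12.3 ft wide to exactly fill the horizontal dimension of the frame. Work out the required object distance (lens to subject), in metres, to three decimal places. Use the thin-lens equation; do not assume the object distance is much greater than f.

6.695 m

W: 12.3 ft × 304.8 mm/ft = 3749.04 mm.
Magnification m = w/W = dᵢ/dₒ; combined with 1/f = 1/dₒ + 1/dᵢ this gives dₒ = f·(1 + W/w).
dₒ = 11 mm × (1 + 3749.04/6.17) = 11 × 608.6240 ≈ 6694.864 mm = 6.69486 m.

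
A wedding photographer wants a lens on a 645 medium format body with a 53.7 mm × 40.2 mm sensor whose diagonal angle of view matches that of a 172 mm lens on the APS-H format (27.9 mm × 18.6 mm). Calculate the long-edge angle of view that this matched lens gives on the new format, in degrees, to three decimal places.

Sensor diagonal = √(27.9² + 18.6²) = √1124.3700 ≈ 33.5316 mm.
Sensor diagonal = √(53.7² + 40.2²) = √4499.7300 ≈ 67.0800 mm.
Equal diagonal AOV ⇒ f₂ = f₁ · 67.0800/33.5316 = 172 × 2.00050 ≈ 344.0860 mm.
Long-edge AOV on the new format = 2·arctan(53.7 / (2 × 344.0860)) = 2·arctan(0.07803) ≈ 8.9238°.

8.924°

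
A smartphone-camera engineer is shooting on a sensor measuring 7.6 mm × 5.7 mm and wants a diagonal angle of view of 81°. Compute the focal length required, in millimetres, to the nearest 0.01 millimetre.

5.56 mm

Sensor diagonal = √(7.6² + 5.7²) = √90.2500 ≈ 9.5000 mm.
From α = 2·arctan(d/2f) we get f = d / (2·tan(α/2)).
With d = 9.5000 mm and α/2 = 40.5°, tan(α/2) ≈ 0.85408, so f ≈ 9.5000 / 1.70816 ≈ 5.5615 mm.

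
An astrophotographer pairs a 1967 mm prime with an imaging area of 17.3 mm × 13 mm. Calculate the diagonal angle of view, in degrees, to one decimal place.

0.6°

Sensor diagonal = √(17.3² + 13²) = √468.2900 ≈ 21.6400 mm.
Angle of view α = 2·arctan(d/2f) with d = 21.6400 mm and f = 1967 mm.
d/2f = 0.00550; arctan(0.00550) ≈ 0.3152°, so α ≈ 0.6303°.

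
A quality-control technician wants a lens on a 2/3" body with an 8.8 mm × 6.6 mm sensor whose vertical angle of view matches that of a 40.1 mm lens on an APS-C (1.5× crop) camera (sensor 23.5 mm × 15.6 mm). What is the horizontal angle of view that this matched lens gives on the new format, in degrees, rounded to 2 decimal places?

Equal vertical AOV ⇒ f₂ = f₁ · 6.6/15.6 = 40.1 × 0.42308 ≈ 16.9654 mm.
Horizontal AOV on the new format = 2·arctan(8.8 / (2 × 16.9654)) = 2·arctan(0.25935) ≈ 29.0788°.

29.08°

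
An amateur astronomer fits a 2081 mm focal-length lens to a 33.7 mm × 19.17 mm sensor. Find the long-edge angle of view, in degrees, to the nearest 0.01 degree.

0.93°

Angle of view α = 2·arctan(w/2f) with w = 33.7 mm and f = 2081 mm.
w/2f = 0.00810; arctan(0.00810) ≈ 0.4639°, so α ≈ 0.9278°.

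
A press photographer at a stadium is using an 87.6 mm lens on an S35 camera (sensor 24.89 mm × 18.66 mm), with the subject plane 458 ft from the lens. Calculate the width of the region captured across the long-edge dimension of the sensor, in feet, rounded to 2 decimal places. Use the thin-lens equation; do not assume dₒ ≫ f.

dₒ: 458 ft × 304.8 mm/ft = 139598.40 mm.
Similar triangles through the lens centre give W/dₒ = w/dᵢ; with 1/f = 1/dₒ + 1/dᵢ this gives W = w·(dₒ − f)/f.
W = 24.89 mm × (139598 − 87.6) / 87.6 = 24.89 × 1592.5890 ≈ 39639.540 mm = 39639.540/304.8 ft = 130.051 ft.

130.05 ft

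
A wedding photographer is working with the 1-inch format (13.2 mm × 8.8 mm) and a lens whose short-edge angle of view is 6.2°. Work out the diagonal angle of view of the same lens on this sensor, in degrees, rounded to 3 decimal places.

11.153°

From the short-edge AOV: f = 8.8 / (2·tan(3.1°)) = 8.8 / 0.10832 ≈ 81.2437 mm.
Sensor diagonal = √(13.2² + 8.8²) = √251.6800 ≈ 15.8644 mm.
Diagonal AOV = 2·arctan(15.8644 / (2 × 81.2437)) = 2·arctan(0.09763) ≈ 11.1528°.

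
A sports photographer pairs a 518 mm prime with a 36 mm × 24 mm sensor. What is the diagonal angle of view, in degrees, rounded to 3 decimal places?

Sensor diagonal = √(36² + 24²) = √1872.0000 ≈ 43.2666 mm.
Angle of view α = 2·arctan(d/2f) with d = 43.2666 mm and f = 518 mm.
d/2f = 0.04176; arctan(0.04176) ≈ 2.3915°, so α ≈ 4.7829°.

4.783°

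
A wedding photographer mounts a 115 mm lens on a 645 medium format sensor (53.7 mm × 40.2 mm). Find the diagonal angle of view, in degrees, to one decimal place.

32.5°

Sensor diagonal = √(53.7² + 40.2²) = √4499.7300 ≈ 67.0800 mm.
Angle of view α = 2·arctan(d/2f) with d = 67.0800 mm and f = 115 mm.
d/2f = 0.29165; arctan(0.29165) ≈ 16.2594°, so α ≈ 32.5189°.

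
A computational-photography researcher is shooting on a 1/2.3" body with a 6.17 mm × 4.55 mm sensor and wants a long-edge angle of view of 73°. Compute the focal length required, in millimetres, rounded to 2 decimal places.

4.17 mm

From α = 2·arctan(w/2f) we get f = w / (2·tan(α/2)).
With w = 6.17 mm and α/2 = 36.5°, tan(α/2) ≈ 0.73996, so f ≈ 6.17 / 1.47992 ≈ 4.1691 mm.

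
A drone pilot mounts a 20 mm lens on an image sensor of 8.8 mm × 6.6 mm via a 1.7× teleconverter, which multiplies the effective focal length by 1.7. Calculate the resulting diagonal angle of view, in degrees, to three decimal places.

Effective focal length f = 20 × 1.7 = 34 mm.
Sensor diagonal = √(8.8² + 6.6²) = √121.0000 ≈ 11.0000 mm.
α = 2·arctan(11.000 / (2 × 34)) = 2·arctan(0.16176) ≈ 18.3777°.

18.378°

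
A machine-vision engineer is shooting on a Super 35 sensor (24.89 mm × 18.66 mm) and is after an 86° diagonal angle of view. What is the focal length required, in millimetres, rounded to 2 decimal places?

Sensor diagonal = √(24.89² + 18.66²) = √967.7077 ≈ 31.1080 mm.
From α = 2·arctan(d/2f) we get f = d / (2·tan(α/2)).
With d = 31.1080 mm and α/2 = 43°, tan(α/2) ≈ 0.93252, so f ≈ 31.1080 / 1.86503 ≈ 16.6796 mm.

16.68 mm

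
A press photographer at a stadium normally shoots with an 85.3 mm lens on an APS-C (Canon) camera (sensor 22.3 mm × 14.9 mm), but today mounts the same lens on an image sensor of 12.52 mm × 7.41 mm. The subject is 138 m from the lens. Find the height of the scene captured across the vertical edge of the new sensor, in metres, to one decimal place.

12.0 m

The focal length stays 85.3 mm; the relevant sensor dimension is now h = 7.41 mm. Object distance dₒ = 138 m = 138000 mm.
Thin-lens field height W = h·(dₒ − f)/f = 7.41 × (138000 − 85.3)/85.3 ≈ 11980.632 mm = 11.9806 m.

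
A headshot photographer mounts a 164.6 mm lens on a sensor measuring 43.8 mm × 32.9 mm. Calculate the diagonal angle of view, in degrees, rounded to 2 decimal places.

Sensor diagonal = √(43.8² + 32.9²) = √3000.8500 ≈ 54.7800 mm.
Angle of view α = 2·arctan(d/2f) with d = 54.7800 mm and f = 164.6 mm.
d/2f = 0.16640; arctan(0.16640) ≈ 9.4476°, so α ≈ 18.8953°.

18.90°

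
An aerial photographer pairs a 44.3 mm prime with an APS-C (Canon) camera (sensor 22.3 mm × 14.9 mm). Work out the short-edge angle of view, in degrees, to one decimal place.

Angle of view α = 2·arctan(h/2f) with h = 14.9 mm and f = 44.3 mm.
h/2f = 0.16817; arctan(0.16817) ≈ 9.5462°, so α ≈ 19.0924°.

19.1°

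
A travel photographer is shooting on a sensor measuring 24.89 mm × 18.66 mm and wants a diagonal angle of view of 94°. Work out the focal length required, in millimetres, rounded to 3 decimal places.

14.504 mm

Sensor diagonal = √(24.89² + 18.66²) = √967.7077 ≈ 31.1080 mm.
From α = 2·arctan(d/2f) we get f = d / (2·tan(α/2)).
With d = 31.1080 mm and α/2 = 47°, tan(α/2) ≈ 1.07237, so f ≈ 31.1080 / 2.14474 ≈ 14.5043 mm.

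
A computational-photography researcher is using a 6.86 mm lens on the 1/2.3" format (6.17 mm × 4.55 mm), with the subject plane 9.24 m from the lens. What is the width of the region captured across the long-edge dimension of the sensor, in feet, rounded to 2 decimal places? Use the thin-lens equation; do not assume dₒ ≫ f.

27.25 ft

dₒ: 9.24 m = 9240 mm.
Similar triangles through the lens centre give W/dₒ = w/dᵢ; with 1/f = 1/dₒ + 1/dᵢ this gives W = w·(dₒ − f)/f.
W = 6.17 mm × (9240 − 6.86) / 6.86 = 6.17 × 1345.9388 ≈ 8304.442 mm = 8304.442/304.8 ft = 27.2455 ft.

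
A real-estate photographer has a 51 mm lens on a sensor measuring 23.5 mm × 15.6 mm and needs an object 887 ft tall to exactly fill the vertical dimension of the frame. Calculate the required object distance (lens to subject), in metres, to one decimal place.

883.9 m

W: 887 ft × 304.8 mm/ft = 270357.59 mm.
Magnification m = h/W = dᵢ/dₒ; combined with 1/f = 1/dₒ + 1/dᵢ this gives dₒ = f·(1 + W/h).
dₒ = 51 mm × (1 + 270358/15.6) = 51 × 17331.6148 ≈ 883912.356 mm = 883.912 m.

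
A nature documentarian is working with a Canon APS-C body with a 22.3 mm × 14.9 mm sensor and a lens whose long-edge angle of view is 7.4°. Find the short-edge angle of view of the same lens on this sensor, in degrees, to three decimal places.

From the long-edge AOV: f = 22.3 / (2·tan(3.7°)) = 22.3 / 0.12933 ≈ 172.4215 mm.
Short-edge AOV = 2·arctan(14.9 / (2 × 172.4215)) = 2·arctan(0.04321) ≈ 4.9482°.

4.948°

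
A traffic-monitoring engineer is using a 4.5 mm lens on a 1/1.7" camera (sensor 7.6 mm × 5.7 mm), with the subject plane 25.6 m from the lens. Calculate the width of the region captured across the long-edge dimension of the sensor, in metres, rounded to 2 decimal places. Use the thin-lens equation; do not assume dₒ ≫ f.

43.23 m

dₒ: 25.6 m = 25600 mm.
Similar triangles through the lens centre give W/dₒ = w/dᵢ; with 1/f = 1/dₒ + 1/dᵢ this gives W = w·(dₒ − f)/f.
W = 7.6 mm × (25600 − 4.5) / 4.5 = 7.6 × 5687.8889 ≈ 43227.956 mm = 43.228 m.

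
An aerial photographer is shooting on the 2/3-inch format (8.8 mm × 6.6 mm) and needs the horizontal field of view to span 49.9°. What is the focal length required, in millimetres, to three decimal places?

From α = 2·arctan(w/2f) we get f = w / (2·tan(α/2)).
With w = 8.8 mm and α/2 = 24.95°, tan(α/2) ≈ 0.46525, so f ≈ 8.8 / 0.93049 ≈ 9.4574 mm.

9.457 mm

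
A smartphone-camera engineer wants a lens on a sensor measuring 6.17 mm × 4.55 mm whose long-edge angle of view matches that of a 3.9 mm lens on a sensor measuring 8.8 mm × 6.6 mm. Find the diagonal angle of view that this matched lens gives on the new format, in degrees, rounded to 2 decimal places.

108.99°

Equal long-edge AOV ⇒ f₂ = f₁ · 6.17/8.8 = 3.9 × 0.70114 ≈ 2.7344 mm.
Sensor diagonal = √(6.17² + 4.55²) = √58.7714 ≈ 7.6663 mm.
Diagonal AOV on the new format = 2·arctan(7.6663 / (2 × 2.7344)) = 2·arctan(1.40180) ≈ 108.9943°.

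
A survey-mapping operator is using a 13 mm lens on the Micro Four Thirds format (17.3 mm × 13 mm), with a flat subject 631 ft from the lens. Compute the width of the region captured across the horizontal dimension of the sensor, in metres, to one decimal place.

255.9 m

dₒ: 631 ft × 304.8 mm/ft = 192328.79 mm.
Similar triangles through the lens centre give W/dₒ = w/dᵢ; with 1/f = 1/dₒ + 1/dᵢ this gives W = w·(dₒ − f)/f.
W = 17.3 mm × (192329 − 13) / 13 = 17.3 × 14793.5226 ≈ 255927.941 mm = 255.928 m.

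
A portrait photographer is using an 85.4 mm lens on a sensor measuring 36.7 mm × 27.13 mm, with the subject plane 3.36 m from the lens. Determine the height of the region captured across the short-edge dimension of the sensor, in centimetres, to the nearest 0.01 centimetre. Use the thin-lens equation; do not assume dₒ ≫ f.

104.03 cm

dₒ: 3.36 m = 3360 mm.
Similar triangles through the lens centre give W/dₒ = h/dᵢ; with 1/f = 1/dₒ + 1/dᵢ this gives W = h·(dₒ − f)/f.
W = 27.13 mm × (3360 − 85.4) / 85.4 = 27.13 × 38.3443 ≈ 1040.280 mm = 104.028 cm.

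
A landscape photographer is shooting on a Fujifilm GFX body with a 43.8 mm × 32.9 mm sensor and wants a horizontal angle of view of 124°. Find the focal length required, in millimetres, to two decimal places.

11.64 mm

From α = 2·arctan(w/2f) we get f = w / (2·tan(α/2)).
With w = 43.8 mm and α/2 = 62°, tan(α/2) ≈ 1.88073, so f ≈ 43.8 / 3.76145 ≈ 11.6444 mm.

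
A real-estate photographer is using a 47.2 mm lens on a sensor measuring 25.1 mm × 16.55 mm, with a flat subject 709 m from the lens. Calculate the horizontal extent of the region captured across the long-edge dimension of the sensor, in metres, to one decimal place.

377.0 m

dₒ: 709 m = 709000 mm.
Similar triangles through the lens centre give W/dₒ = w/dᵢ; with 1/f = 1/dₒ + 1/dᵢ this gives W = w·(dₒ − f)/f.
W = 25.1 mm × (709000 − 47.2) / 47.2 = 25.1 × 15020.1864 ≈ 377006.680 mm = 377.007 m.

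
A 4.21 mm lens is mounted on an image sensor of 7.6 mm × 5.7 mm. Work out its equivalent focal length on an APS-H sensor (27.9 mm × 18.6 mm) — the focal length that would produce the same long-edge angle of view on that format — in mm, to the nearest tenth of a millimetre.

15.5 mm

Equal angle of view means equal width/f ratio, so f₂ = f₁ · (width₂/width₁) = 4.21 × 27.9/7.6.
f₂ = 4.21 × 3.67105 ≈ 15.455 mm.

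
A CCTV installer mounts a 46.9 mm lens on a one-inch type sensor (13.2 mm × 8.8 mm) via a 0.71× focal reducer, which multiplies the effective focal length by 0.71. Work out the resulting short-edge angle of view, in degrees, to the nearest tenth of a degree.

Effective focal length f = 46.9 × 0.71 = 33.299 mm.
α = 2·arctan(8.8 / (2 × 33.299)) = 2·arctan(0.13214) ≈ 15.0545°.

15.1°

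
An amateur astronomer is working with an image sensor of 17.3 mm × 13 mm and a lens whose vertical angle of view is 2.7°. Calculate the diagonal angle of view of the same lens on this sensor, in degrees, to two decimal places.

From the vertical AOV: f = 13 / (2·tan(1.35°)) = 13 / 0.04713 ≈ 275.8175 mm.
Sensor diagonal = √(17.3² + 13²) = √468.2900 ≈ 21.6400 mm.
Diagonal AOV = 2·arctan(21.6400 / (2 × 275.8175)) = 2·arctan(0.03923) ≈ 4.4930°.

4.49°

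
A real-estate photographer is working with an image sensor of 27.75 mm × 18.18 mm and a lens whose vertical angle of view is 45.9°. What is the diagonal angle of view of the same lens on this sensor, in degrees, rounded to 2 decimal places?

75.39°

From the vertical AOV: f = 18.18 / (2·tan(22.95°)) = 18.18 / 0.84689 ≈ 21.4668 mm.
Sensor diagonal = √(27.75² + 18.18²) = √1100.5749 ≈ 33.1749 mm.
Diagonal AOV = 2·arctan(33.1749 / (2 × 21.4668)) = 2·arctan(0.77270) ≈ 75.3868°.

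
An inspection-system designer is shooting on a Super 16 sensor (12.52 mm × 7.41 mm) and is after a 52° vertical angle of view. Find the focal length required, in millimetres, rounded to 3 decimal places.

7.596 mm

From α = 2·arctan(h/2f) we get f = h / (2·tan(α/2)).
With h = 7.41 mm and α/2 = 26°, tan(α/2) ≈ 0.48773, so f ≈ 7.41 / 0.97547 ≈ 7.5964 mm.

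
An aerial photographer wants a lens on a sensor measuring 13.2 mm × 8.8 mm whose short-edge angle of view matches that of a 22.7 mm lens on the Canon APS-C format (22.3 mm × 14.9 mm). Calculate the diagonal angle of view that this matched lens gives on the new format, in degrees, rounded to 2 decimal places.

Equal short-edge AOV ⇒ f₂ = f₁ · 8.8/14.9 = 22.7 × 0.59060 ≈ 13.4067 mm.
Sensor diagonal = √(13.2² + 8.8²) = √251.6800 ≈ 15.8644 mm.
Diagonal AOV on the new format = 2·arctan(15.8644 / (2 × 13.4067)) = 2·arctan(0.59166) ≈ 61.2222°.

61.22°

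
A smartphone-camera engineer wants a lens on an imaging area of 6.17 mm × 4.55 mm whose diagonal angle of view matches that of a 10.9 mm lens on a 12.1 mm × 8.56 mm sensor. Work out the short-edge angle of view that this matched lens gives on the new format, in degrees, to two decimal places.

Sensor diagonal = √(12.1² + 8.56²) = √219.6836 ≈ 14.8217 mm.
Sensor diagonal = √(6.17² + 4.55²) = √58.7714 ≈ 7.6663 mm.
Equal diagonal AOV ⇒ f₂ = f₁ · 7.6663/14.8217 = 10.9 × 0.51723 ≈ 5.6378 mm.
Short-edge AOV on the new format = 2·arctan(4.55 / (2 × 5.6378)) = 2·arctan(0.40353) ≈ 43.9506°.

43.95°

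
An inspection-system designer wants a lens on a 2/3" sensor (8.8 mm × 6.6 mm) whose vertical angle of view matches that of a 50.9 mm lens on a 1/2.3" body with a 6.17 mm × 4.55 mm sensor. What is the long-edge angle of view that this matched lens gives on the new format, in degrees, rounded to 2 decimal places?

6.82°

Equal vertical AOV ⇒ f₂ = f₁ · 6.6/4.55 = 50.9 × 1.45055 ≈ 73.8330 mm.
Long-edge AOV on the new format = 2·arctan(8.8 / (2 × 73.8330)) = 2·arctan(0.05959) ≈ 6.8209°.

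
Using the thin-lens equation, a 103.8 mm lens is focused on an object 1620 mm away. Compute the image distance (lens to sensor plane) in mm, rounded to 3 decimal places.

1/dᵢ = 1/f − 1/dₒ = 1/103.8 − 1/1620 = 0.0090166 mm⁻¹.
dᵢ = 1/0.0090166 ≈ 110.9062 mm.

110.906 mm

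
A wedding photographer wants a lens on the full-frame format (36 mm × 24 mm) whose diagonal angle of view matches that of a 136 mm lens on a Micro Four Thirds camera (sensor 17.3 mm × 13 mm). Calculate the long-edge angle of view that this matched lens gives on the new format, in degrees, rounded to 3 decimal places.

7.575°

Sensor diagonal = √(17.3² + 13²) = √468.2900 ≈ 21.6400 mm.
Sensor diagonal = √(36² + 24²) = √1872.0000 ≈ 43.2666 mm.
Equal diagonal AOV ⇒ f₂ = f₁ · 43.2666/21.6400 = 136 × 1.99938 ≈ 271.9158 mm.
Long-edge AOV on the new format = 2·arctan(36 / (2 × 271.9158)) = 2·arctan(0.06620) ≈ 7.5746°.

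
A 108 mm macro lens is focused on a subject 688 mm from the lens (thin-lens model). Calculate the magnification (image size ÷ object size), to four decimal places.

Thin lens: 1/f = 1/dₒ + 1/dᵢ → 1/dᵢ = 1/108 − 1/688 = 0.0078058 mm⁻¹, so dᵢ ≈ 128.1103 mm.
Magnification m = dᵢ/dₒ = 128.1103/688 ≈ 0.18621.

0.1862×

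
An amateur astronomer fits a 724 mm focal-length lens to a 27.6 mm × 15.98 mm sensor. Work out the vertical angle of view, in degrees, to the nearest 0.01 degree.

Angle of view α = 2·arctan(h/2f) with h = 15.98 mm and f = 724 mm.
h/2f = 0.01104; arctan(0.01104) ≈ 0.6323°, so α ≈ 1.2646°.

1.26°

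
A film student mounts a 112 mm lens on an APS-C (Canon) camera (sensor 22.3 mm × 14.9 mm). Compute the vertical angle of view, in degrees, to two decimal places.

7.61°

Angle of view α = 2·arctan(h/2f) with h = 14.9 mm and f = 112 mm.
h/2f = 0.06652; arctan(0.06652) ≈ 3.8056°, so α ≈ 7.6112°.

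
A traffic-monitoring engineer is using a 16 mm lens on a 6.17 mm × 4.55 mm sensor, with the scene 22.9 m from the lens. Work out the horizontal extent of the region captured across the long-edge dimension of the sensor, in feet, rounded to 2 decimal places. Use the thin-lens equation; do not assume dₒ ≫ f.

dₒ: 22.9 m = 22900 mm.
Similar triangles through the lens centre give W/dₒ = w/dᵢ; with 1/f = 1/dₒ + 1/dᵢ this gives W = w·(dₒ − f)/f.
W = 6.17 mm × (22900 − 16) / 16 = 6.17 × 1430.2500 ≈ 8824.642 mm = 8824.642/304.8 ft = 28.9522 ft.

28.95 ft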